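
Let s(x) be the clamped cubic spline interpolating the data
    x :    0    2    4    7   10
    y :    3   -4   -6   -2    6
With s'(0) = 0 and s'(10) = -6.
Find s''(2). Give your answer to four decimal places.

Let M_i = s''(x_i). Step sizes h_i = 2, 2, 3, 3; slopes of the chords Δ_i = (y_(i+1) - y_i)/h_i = -7/2, -1, 4/3, 8/3.
  2·M_0 + 8·M_1 + 2·M_2 = 6(Δ_1 - Δ_0) = 15
  2·M_1 + 10·M_2 + 3·M_3 = 6(Δ_2 - Δ_1) = 14
  3·M_2 + 12·M_3 + 3·M_4 = 6(Δ_3 - Δ_2) = 8
Clamped end conditions give two more equations: 2h_0·M_0 + h_0·M_1 = 6(Δ_0 - s'(0)) = -21 and h_3·M_3 + 2h_3·M_4 = 6(s'(10) - Δ_3) = -52.
Solving the tridiagonal system: M_0 = -997/140, M_1 = 131/35, M_2 = -7/20, M_3 = 701/210, M_4 = -1447/140.

3.7429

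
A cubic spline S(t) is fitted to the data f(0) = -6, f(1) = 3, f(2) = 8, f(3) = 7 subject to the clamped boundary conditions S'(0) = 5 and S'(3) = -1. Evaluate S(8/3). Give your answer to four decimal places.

Put σ_i = S'' at the i-th knot. Here h = (1, 1, 1) and Δ = (9, 5, -1), so the interior equations h_(i-1)·σ_(i-1) + 2(h_(i-1)+h_i)·σ_i + h_i·σ_(i+1) = 6(Δ_i − Δ_(i-1)) read
  1·σ_0 + 4·σ_1 + 1·σ_2 = 6(Δ_1 - Δ_0) = -24
  1·σ_1 + 4·σ_2 + 1·σ_3 = 6(Δ_2 - Δ_1) = -36
Clamped end conditions give two more equations: 2h_0·σ_0 + h_0·σ_1 = 6(Δ_0 - S'(0)) = 24 and h_2·σ_2 + 2h_2·σ_3 = 6(S'(3) - Δ_2) = 0.
Hence σ_0 = 16, σ_1 = -8, σ_2 = -8, σ_3 = 4.
On [2, 3], S(t) = 8 + 1·(t - 2) - 4·(t - 2)² + 2·(t - 2)³.
With (t - 2) = 2/3: S(8/3) = 202/27.

7.4815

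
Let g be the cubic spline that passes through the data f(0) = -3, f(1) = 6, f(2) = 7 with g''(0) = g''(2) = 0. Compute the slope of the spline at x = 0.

With M_i denoting the second derivative at x_i, h_i = 1, 1, and Δ_i = (y_(i+1) − y_i)/h_i = 9, 1:
  1·M_0 + 4·M_1 + 1·M_2 = 6(Δ_1 - Δ_0) = -48
Natural end conditions: M_0 = M_2 = 0.
Hence M_0 = 0, M_1 = -12, M_2 = 0.
On [0, 1], g'(x) = b_0 + 2c_0·x + 3d_0·x² with b_0 = Δ_0 - h_0(2M_0 + M_1)/6 = 11, c_0 = M_0/2 = 0, d_0 = (M_1 - M_0)/(6h_0) = -2. So g'(0) = 11.

11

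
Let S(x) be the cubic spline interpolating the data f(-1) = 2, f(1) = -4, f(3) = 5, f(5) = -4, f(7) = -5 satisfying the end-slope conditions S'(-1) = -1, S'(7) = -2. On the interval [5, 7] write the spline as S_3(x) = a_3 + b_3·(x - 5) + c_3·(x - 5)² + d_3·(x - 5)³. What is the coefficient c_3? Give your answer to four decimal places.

3.6339

With M_i denoting the second derivative at x_i, h_i = 2, 2, 2, 2, and Δ_i = (y_(i+1) − y_i)/h_i = -3, 9/2, -9/2, -1/2:
  2·M_0 + 8·M_1 + 2·M_2 = 6(Δ_1 - Δ_0) = 45
  2·M_1 + 8·M_2 + 2·M_3 = 6(Δ_2 - Δ_1) = -54
  2·M_2 + 8·M_3 + 2·M_4 = 6(Δ_3 - Δ_2) = 24
Clamped end conditions give two more equations: 2h_0·M_0 + h_0·M_1 = 6(Δ_0 - S'(-1)) = -12 and h_3·M_3 + 2h_3·M_4 = 6(S'(7) - Δ_3) = -9.
Forward elimination and back-substitution give M_0 = -923/112, M_1 = 587/56, M_2 = -179/16, M_3 = 407/56, M_4 = -659/112.
On [5, 7], with S_3(x) = a_3 + b_3·(x - 5) + c_3·(x - 5)² + d_3·(x - 5)³: c_3 = M_3/2 = 407/112, d_3 = (M_4 - M_3)/(6h_3) = -491/448, b_3 = Δ_3 - h_3(2M_3 + M_4)/6 = -379/112.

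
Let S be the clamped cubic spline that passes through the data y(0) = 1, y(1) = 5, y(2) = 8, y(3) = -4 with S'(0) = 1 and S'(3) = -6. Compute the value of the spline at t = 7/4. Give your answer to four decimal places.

Write σ_i for S''(x_i). With h_i = 1, 1, 1 and divided differences Δ_i = 4, 3, -12, the continuity of S' gives the tridiagonal system
  1·σ_0 + 4·σ_1 + 1·σ_2 = 6(Δ_1 - Δ_0) = -6
  1·σ_1 + 4·σ_2 + 1·σ_3 = 6(Δ_2 - Δ_1) = -90
Clamped end conditions give two more equations: 2h_0·σ_0 + h_0·σ_1 = 6(Δ_0 - S'(0)) = 18 and h_2·σ_2 + 2h_2·σ_3 = 6(S'(3) - Δ_2) = 36.
Solving the tridiagonal system: σ_0 = 98/15, σ_1 = 74/15, σ_2 = -484/15, σ_3 = 512/15.
On [1, 2], S(t) = 5 + 101/15·(t - 1) + 37/15·(t - 1)² - 31/5·(t - 1)³.
With (t - 1) = 3/4: S(7/4) = 2823/320.

8.8219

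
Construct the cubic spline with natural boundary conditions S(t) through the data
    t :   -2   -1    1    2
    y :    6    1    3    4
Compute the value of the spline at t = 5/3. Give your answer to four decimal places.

3.7778

Let σ_i = S''(x_i). Step sizes h_i = 1, 2, 1; slopes of the chords Δ_i = (y_(i+1) - y_i)/h_i = -5, 1, 1.
  1·σ_0 + 6·σ_1 + 2·σ_2 = 6(Δ_1 - Δ_0) = 36
  2·σ_1 + 6·σ_2 + 1·σ_3 = 6(Δ_2 - Δ_1) = 0
Natural end conditions: σ_0 = σ_3 = 0.
Solving: σ_0 = 0, σ_1 = 27/4, σ_2 = -9/4, σ_3 = 0.
On [1, 2], S(t) = 3 + 7/4·(t - 1) - 9/8·(t - 1)² + 3/8·(t - 1)³.
With (t - 1) = 2/3: S(5/3) = 34/9.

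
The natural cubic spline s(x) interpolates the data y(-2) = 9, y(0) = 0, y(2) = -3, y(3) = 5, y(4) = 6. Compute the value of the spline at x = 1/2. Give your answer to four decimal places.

-2.4609

Write M_i for s''(x_i). With h_i = 2, 2, 1, 1 and divided differences Δ_i = -9/2, -3/2, 8, 1, the continuity of s' gives the tridiagonal system
  2·M_0 + 8·M_1 + 2·M_2 = 6(Δ_1 - Δ_0) = 18
  2·M_1 + 6·M_2 + 1·M_3 = 6(Δ_2 - Δ_1) = 57
  1·M_2 + 4·M_3 + 1·M_4 = 6(Δ_3 - Δ_2) = -42
Natural end conditions: M_0 = M_4 = 0.
Forward elimination and back-substitution give M_0 = 0, M_1 = -3/4, M_2 = 12, M_3 = -27/2, M_4 = 0.
On [0, 2], s(x) = 0 - 5·x - 3/8·x² + 17/16·x³.
With x = 1/2: s(1/2) = -315/128.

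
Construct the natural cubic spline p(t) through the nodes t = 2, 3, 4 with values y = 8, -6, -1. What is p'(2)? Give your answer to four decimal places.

-18.7500

Put M_i = p'' at the i-th knot. Here h = (1, 1) and Δ = (-14, 5), so the interior equations h_(i-1)·M_(i-1) + 2(h_(i-1)+h_i)·M_i + h_i·M_(i+1) = 6(Δ_i − Δ_(i-1)) read
  1·M_0 + 4·M_1 + 1·M_2 = 6(Δ_1 - Δ_0) = 114
Natural end conditions: M_0 = M_2 = 0.
Solving the tridiagonal system: M_0 = 0, M_1 = 57/2, M_2 = 0.
On [2, 3], p'(t) = b_0 + 2c_0·(t - 2) + 3d_0·(t - 2)² with b_0 = Δ_0 - h_0(2M_0 + M_1)/6 = -75/4, c_0 = M_0/2 = 0, d_0 = (M_1 - M_0)/(6h_0) = 19/4. So p'(2) = -75/4.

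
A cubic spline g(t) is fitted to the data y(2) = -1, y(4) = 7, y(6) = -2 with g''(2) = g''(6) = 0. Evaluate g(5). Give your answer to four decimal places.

Put M_i = g'' at the i-th knot. Here h = (2, 2) and Δ = (4, -9/2), so the interior equations h_(i-1)·M_(i-1) + 2(h_(i-1)+h_i)·M_i + h_i·M_(i+1) = 6(Δ_i − Δ_(i-1)) read
  2·M_0 + 8·M_1 + 2·M_2 = 6(Δ_1 - Δ_0) = -51
Natural end conditions: M_0 = M_2 = 0.
Forward elimination and back-substitution give M_0 = 0, M_1 = -51/8, M_2 = 0.
On [4, 6], g(t) = 7 - 1/4·(t - 4) - 51/16·(t - 4)² + 17/32·(t - 4)³.
With (t - 4) = 1: g(5) = 131/32.

4.0938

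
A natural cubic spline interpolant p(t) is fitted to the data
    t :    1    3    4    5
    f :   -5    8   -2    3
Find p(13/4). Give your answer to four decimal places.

5.5703

Let M_i = p''(x_i). Step sizes h_i = 2, 1, 1; slopes of the chords Δ_i = (y_(i+1) - y_i)/h_i = 13/2, -10, 5.
  2·M_0 + 6·M_1 + 1·M_2 = 6(Δ_1 - Δ_0) = -99
  1·M_1 + 4·M_2 + 1·M_3 = 6(Δ_2 - Δ_1) = 90
Natural end conditions: M_0 = M_3 = 0.
Solving: M_0 = 0, M_1 = -486/23, M_2 = 639/23, M_3 = 0.
On [3, 4], p(t) = 8 - 349/46·(t - 3) - 243/23·(t - 3)² + 375/46·(t - 3)³.
With (t - 3) = 1/4: p(13/4) = 713/128.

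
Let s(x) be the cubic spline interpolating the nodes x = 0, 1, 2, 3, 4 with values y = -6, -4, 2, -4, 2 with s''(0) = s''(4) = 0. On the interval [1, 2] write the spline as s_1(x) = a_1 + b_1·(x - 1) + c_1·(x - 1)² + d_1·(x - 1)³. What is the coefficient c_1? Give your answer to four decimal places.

Put σ_i = s'' at the i-th knot. Here h = (1, 1, 1, 1) and Δ = (2, 6, -6, 6), so the interior equations h_(i-1)·σ_(i-1) + 2(h_(i-1)+h_i)·σ_i + h_i·σ_(i+1) = 6(Δ_i − Δ_(i-1)) read
  1·σ_0 + 4·σ_1 + 1·σ_2 = 6(Δ_1 - Δ_0) = 24
  1·σ_1 + 4·σ_2 + 1·σ_3 = 6(Δ_2 - Δ_1) = -72
  1·σ_2 + 4·σ_3 + 1·σ_4 = 6(Δ_3 - Δ_2) = 72
Natural end conditions: σ_0 = σ_4 = 0.
Hence σ_0 = 0, σ_1 = 90/7, σ_2 = -192/7, σ_3 = 174/7, σ_4 = 0.
On [1, 2], with s_1(x) = a_1 + b_1·(x - 1) + c_1·(x - 1)² + d_1·(x - 1)³: c_1 = σ_1/2 = 45/7, d_1 = (σ_2 - σ_1)/(6h_1) = -47/7, b_1 = Δ_1 - h_1(2σ_1 + σ_2)/6 = 44/7.

6.4286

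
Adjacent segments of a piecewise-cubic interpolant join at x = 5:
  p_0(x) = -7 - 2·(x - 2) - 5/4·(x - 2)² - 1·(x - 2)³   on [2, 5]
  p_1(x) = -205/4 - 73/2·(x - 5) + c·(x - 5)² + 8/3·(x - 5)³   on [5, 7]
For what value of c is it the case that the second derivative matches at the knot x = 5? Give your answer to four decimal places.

-10.2500

p_0''(x) = -5/2 - 6·(x - 2), so p_0''(5) = -41/2. On the right, p_1''(5) = 2c, so c = -41/4.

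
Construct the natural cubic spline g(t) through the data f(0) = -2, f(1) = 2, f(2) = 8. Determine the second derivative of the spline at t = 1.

3

With M_i denoting the second derivative at x_i, h_i = 1, 1, and Δ_i = (y_(i+1) − y_i)/h_i = 4, 6:
  1·M_0 + 4·M_1 + 1·M_2 = 6(Δ_1 - Δ_0) = 12
Natural end conditions: M_0 = M_2 = 0.
Solving: M_0 = 0, M_1 = 3, M_2 = 0.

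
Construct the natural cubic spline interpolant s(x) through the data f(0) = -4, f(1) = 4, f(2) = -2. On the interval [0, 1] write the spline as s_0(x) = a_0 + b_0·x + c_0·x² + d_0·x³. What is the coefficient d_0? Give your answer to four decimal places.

Let M_i = s''(x_i). Step sizes h_i = 1, 1; slopes of the chords Δ_i = (y_(i+1) - y_i)/h_i = 8, -6.
  1·M_0 + 4·M_1 + 1·M_2 = 6(Δ_1 - Δ_0) = -84
Natural end conditions: M_0 = M_2 = 0.
Hence M_0 = 0, M_1 = -21, M_2 = 0.
On [0, 1], with s_0(x) = a_0 + b_0·x + c_0·x² + d_0·x³: c_0 = M_0/2 = 0, d_0 = (M_1 - M_0)/(6h_0) = -7/2, b_0 = Δ_0 - h_0(2M_0 + M_1)/6 = 23/2.

-3.5000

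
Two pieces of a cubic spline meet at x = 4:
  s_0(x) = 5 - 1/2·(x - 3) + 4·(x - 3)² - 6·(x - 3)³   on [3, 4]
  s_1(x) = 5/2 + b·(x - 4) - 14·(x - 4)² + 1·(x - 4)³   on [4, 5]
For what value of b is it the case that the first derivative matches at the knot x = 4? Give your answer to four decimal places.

s_0'(x) = -1/2 + 8·(x - 3) - 18·(x - 3)², so s_0'(4) = -21/2. On the right, s_1'(4) = b, so b = -21/2.

-10.5000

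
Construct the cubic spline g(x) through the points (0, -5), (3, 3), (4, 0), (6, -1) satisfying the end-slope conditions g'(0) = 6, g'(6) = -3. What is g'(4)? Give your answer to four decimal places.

Write m_i for g''(x_i). With h_i = 3, 1, 2 and divided differences Δ_i = 8/3, -3, -1/2, the continuity of g' gives the tridiagonal system
  3·m_0 + 8·m_1 + 1·m_2 = 6(Δ_1 - Δ_0) = -34
  1·m_1 + 6·m_2 + 2·m_3 = 6(Δ_2 - Δ_1) = 15
Clamped end conditions give two more equations: 2h_0·m_0 + h_0·m_1 = 6(Δ_0 - g'(0)) = -20 and h_2·m_2 + 2h_2·m_3 = 6(g'(6) - Δ_2) = -15.
Solving the tridiagonal system: m_0 = -15/14, m_1 = -95/21, m_2 = 227/42, m_3 = -271/42.
On [4, 6], g'(x) = b_2 + 2c_2·(x - 4) + 3d_2·(x - 4)² with b_2 = Δ_2 - h_2(2m_2 + m_3)/6 = -41/21, c_2 = m_2/2 = 227/84, d_2 = (m_3 - m_2)/(6h_2) = -83/84. So g'(4) = -41/21.

-1.9524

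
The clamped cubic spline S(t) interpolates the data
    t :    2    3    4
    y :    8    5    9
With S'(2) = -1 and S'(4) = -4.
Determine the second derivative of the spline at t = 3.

Write M_i for S''(x_i). With h_i = 1, 1 and divided differences Δ_i = -3, 4, the continuity of S' gives the tridiagonal system
  1·M_0 + 4·M_1 + 1·M_2 = 6(Δ_1 - Δ_0) = 42
Clamped end conditions give two more equations: 2h_0·M_0 + h_0·M_1 = 6(Δ_0 - S'(2)) = -12 and h_1·M_1 + 2h_1·M_2 = 6(S'(4) - Δ_1) = -48.
Solving the tridiagonal system: M_0 = -18, M_1 = 24, M_2 = -36.

24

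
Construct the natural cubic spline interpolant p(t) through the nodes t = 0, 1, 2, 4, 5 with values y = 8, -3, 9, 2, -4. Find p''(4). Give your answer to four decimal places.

5.5328

Let σ_i = p''(x_i). Step sizes h_i = 1, 1, 2, 1; slopes of the chords Δ_i = (y_(i+1) - y_i)/h_i = -11, 12, -7/2, -6.
  1·σ_0 + 4·σ_1 + 1·σ_2 = 6(Δ_1 - Δ_0) = 138
  1·σ_1 + 6·σ_2 + 2·σ_3 = 6(Δ_2 - Δ_1) = -93
  2·σ_2 + 6·σ_3 + 1·σ_4 = 6(Δ_3 - Δ_2) = -15
Natural end conditions: σ_0 = σ_4 = 0.
Forward elimination and back-substitution give σ_0 = 0, σ_1 = 2472/61, σ_2 = -1470/61, σ_3 = 675/122, σ_4 = 0.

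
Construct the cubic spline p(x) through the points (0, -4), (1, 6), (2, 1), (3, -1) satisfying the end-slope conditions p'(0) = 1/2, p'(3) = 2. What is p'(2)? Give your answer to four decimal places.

-7.1000

Put m_i = p'' at the i-th knot. Here h = (1, 1, 1) and Δ = (10, -5, -2), so the interior equations h_(i-1)·m_(i-1) + 2(h_(i-1)+h_i)·m_i + h_i·m_(i+1) = 6(Δ_i − Δ_(i-1)) read
  1·m_0 + 4·m_1 + 1·m_2 = 6(Δ_1 - Δ_0) = -90
  1·m_1 + 4·m_2 + 1·m_3 = 6(Δ_2 - Δ_1) = 18
Clamped end conditions give two more equations: 2h_0·m_0 + h_0·m_1 = 6(Δ_0 - p'(0)) = 57 and h_2·m_2 + 2h_2·m_3 = 6(p'(3) - Δ_2) = 24.
Solving the tridiagonal system: m_0 = 236/5, m_1 = -187/5, m_2 = 62/5, m_3 = 29/5.
On [2, 3], p'(x) = b_2 + 2c_2·(x - 2) + 3d_2·(x - 2)² with b_2 = Δ_2 - h_2(2m_2 + m_3)/6 = -71/10, c_2 = m_2/2 = 31/5, d_2 = (m_3 - m_2)/(6h_2) = -11/10. So p'(2) = -71/10.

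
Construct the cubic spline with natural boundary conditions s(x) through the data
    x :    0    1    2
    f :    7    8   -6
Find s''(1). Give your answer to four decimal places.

-22.5000

Write M_i for s''(x_i). With h_i = 1, 1 and divided differences Δ_i = 1, -14, the continuity of s' gives the tridiagonal system
  1·M_0 + 4·M_1 + 1·M_2 = 6(Δ_1 - Δ_0) = -90
Natural end conditions: M_0 = M_2 = 0.
Forward elimination and back-substitution give M_0 = 0, M_1 = -45/2, M_2 = 0.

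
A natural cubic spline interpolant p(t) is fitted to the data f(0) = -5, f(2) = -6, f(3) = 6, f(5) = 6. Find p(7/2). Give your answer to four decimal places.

Write m_i for p''(x_i). With h_i = 2, 1, 2 and divided differences Δ_i = -1/2, 12, 0, the continuity of p' gives the tridiagonal system
  2·m_0 + 6·m_1 + 1·m_2 = 6(Δ_1 - Δ_0) = 75
  1·m_1 + 6·m_2 + 2·m_3 = 6(Δ_2 - Δ_1) = -72
Natural end conditions: m_0 = m_3 = 0.
Solving the tridiagonal system: m_0 = 0, m_1 = 522/35, m_2 = -507/35, m_3 = 0.
On [3, 5], p(t) = 6 + 338/35·(t - 3) - 507/70·(t - 3)² + 169/140·(t - 3)³.
With (t - 3) = 1/2: p(7/2) = 1467/160.

9.1688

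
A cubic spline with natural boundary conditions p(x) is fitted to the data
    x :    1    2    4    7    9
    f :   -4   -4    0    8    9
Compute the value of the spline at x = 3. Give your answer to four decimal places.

-2.5771

Put M_i = p'' at the i-th knot. Here h = (1, 2, 3, 2) and Δ = (0, 2, 8/3, 1/2), so the interior equations h_(i-1)·M_(i-1) + 2(h_(i-1)+h_i)·M_i + h_i·M_(i+1) = 6(Δ_i − Δ_(i-1)) read
  1·M_0 + 6·M_1 + 2·M_2 = 6(Δ_1 - Δ_0) = 12
  2·M_1 + 10·M_2 + 3·M_3 = 6(Δ_2 - Δ_1) = 4
  3·M_2 + 10·M_3 + 2·M_4 = 6(Δ_3 - Δ_2) = -13
Natural end conditions: M_0 = M_4 = 0.
Forward elimination and back-substitution give M_0 = 0, M_1 = 467/253, M_2 = 117/253, M_3 = -364/253, M_4 = 0.
On [2, 4], p(x) = -4 + 467/759·(x - 2) + 467/506·(x - 2)² - 175/1518·(x - 2)³.
With (x - 2) = 1: p(3) = -652/253.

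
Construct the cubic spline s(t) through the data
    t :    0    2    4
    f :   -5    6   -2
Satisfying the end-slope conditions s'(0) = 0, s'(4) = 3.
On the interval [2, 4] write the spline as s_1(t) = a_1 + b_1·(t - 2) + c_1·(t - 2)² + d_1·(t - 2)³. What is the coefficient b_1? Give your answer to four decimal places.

Let M_i = s''(x_i). Step sizes h_i = 2, 2; slopes of the chords Δ_i = (y_(i+1) - y_i)/h_i = 11/2, -4.
  2·M_0 + 8·M_1 + 2·M_2 = 6(Δ_1 - Δ_0) = -57
Clamped end conditions give two more equations: 2h_0·M_0 + h_0·M_1 = 6(Δ_0 - s'(0)) = 33 and h_1·M_1 + 2h_1·M_2 = 6(s'(4) - Δ_1) = 42.
Forward elimination and back-substitution give M_0 = 129/8, M_1 = -63/4, M_2 = 147/8.
On [2, 4], with s_1(t) = a_1 + b_1·(t - 2) + c_1·(t - 2)² + d_1·(t - 2)³: c_1 = M_1/2 = -63/8, d_1 = (M_2 - M_1)/(6h_1) = 91/32, b_1 = Δ_1 - h_1(2M_1 + M_2)/6 = 3/8.

0.3750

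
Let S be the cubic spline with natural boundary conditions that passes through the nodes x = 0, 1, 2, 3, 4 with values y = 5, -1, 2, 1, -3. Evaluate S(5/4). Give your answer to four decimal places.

-0.7489

Write σ_i for S''(x_i). With h_i = 1, 1, 1, 1 and divided differences Δ_i = -6, 3, -1, -4, the continuity of S' gives the tridiagonal system
  1·σ_0 + 4·σ_1 + 1·σ_2 = 6(Δ_1 - Δ_0) = 54
  1·σ_1 + 4·σ_2 + 1·σ_3 = 6(Δ_2 - Δ_1) = -24
  1·σ_2 + 4·σ_3 + 1·σ_4 = 6(Δ_3 - Δ_2) = -18
Natural end conditions: σ_0 = σ_4 = 0.
Hence σ_0 = 0, σ_1 = 111/7, σ_2 = -66/7, σ_3 = -15/7, σ_4 = 0.
On [1, 2], S(x) = -1 - 5/7·(x - 1) + 111/14·(x - 1)² - 59/14·(x - 1)³.
With (x - 1) = 1/4: S(5/4) = -671/896.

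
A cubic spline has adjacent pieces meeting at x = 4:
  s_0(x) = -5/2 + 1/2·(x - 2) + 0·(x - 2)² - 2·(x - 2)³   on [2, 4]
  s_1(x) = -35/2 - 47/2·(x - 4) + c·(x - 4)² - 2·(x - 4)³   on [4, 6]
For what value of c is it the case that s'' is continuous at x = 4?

-12

s_0''(x) = 0 - 12·(x - 2), so s_0''(4) = -24. On the right, s_1''(4) = 2c, so c = -12.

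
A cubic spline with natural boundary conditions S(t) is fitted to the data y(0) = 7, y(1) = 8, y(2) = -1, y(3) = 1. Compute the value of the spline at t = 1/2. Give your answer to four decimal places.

Write m_i for S''(x_i). With h_i = 1, 1, 1 and divided differences Δ_i = 1, -9, 2, the continuity of S' gives the tridiagonal system
  1·m_0 + 4·m_1 + 1·m_2 = 6(Δ_1 - Δ_0) = -60
  1·m_1 + 4·m_2 + 1·m_3 = 6(Δ_2 - Δ_1) = 66
Natural end conditions: m_0 = m_3 = 0.
Solving the tridiagonal system: m_0 = 0, m_1 = -102/5, m_2 = 108/5, m_3 = 0.
On [0, 1], S(t) = 7 + 22/5·t + 0·t² - 17/5·t³.
With t = 1/2: S(1/2) = 351/40.

8.7750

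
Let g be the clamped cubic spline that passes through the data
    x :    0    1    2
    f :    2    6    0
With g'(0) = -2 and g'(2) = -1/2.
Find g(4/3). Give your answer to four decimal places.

Put M_i = g'' at the i-th knot. Here h = (1, 1) and Δ = (4, -6), so the interior equations h_(i-1)·M_(i-1) + 2(h_(i-1)+h_i)·M_i + h_i·M_(i+1) = 6(Δ_i − Δ_(i-1)) read
  1·M_0 + 4·M_1 + 1·M_2 = 6(Δ_1 - Δ_0) = -60
Clamped end conditions give two more equations: 2h_0·M_0 + h_0·M_1 = 6(Δ_0 - g'(0)) = 36 and h_1·M_1 + 2h_1·M_2 = 6(g'(2) - Δ_1) = 33.
Forward elimination and back-substitution give M_0 = 135/4, M_1 = -63/2, M_2 = 129/4.
On [1, 2], g(x) = 6 - 7/8·(x - 1) - 63/4·(x - 1)² + 85/8·(x - 1)³.
With (x - 1) = 1/3: g(4/3) = 235/54.

4.3519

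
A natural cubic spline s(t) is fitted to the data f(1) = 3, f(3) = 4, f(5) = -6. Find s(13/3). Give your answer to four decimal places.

-1.8519

With M_i denoting the second derivative at x_i, h_i = 2, 2, and Δ_i = (y_(i+1) − y_i)/h_i = 1/2, -5:
  2·M_0 + 8·M_1 + 2·M_2 = 6(Δ_1 - Δ_0) = -33
Natural end conditions: M_0 = M_2 = 0.
Solving the tridiagonal system: M_0 = 0, M_1 = -33/8, M_2 = 0.
On [3, 5], s(t) = 4 - 9/4·(t - 3) - 33/16·(t - 3)² + 11/32·(t - 3)³.
With (t - 3) = 4/3: s(13/3) = -50/27.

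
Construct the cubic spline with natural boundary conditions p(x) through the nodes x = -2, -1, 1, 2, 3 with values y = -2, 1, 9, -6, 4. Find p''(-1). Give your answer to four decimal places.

Let m_i = p''(x_i). Step sizes h_i = 1, 2, 1, 1; slopes of the chords Δ_i = (y_(i+1) - y_i)/h_i = 3, 4, -15, 10.
  1·m_0 + 6·m_1 + 2·m_2 = 6(Δ_1 - Δ_0) = 6
  2·m_1 + 6·m_2 + 1·m_3 = 6(Δ_2 - Δ_1) = -114
  1·m_2 + 4·m_3 + 1·m_4 = 6(Δ_3 - Δ_2) = 150
Natural end conditions: m_0 = m_4 = 0.
Forward elimination and back-substitution give m_0 = 0, m_1 = 675/61, m_2 = -1842/61, m_3 = 2748/61, m_4 = 0.

11.0656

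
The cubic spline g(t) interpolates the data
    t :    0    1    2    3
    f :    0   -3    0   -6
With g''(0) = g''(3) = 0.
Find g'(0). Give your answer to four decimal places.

Write M_i for g''(x_i). With h_i = 1, 1, 1 and divided differences Δ_i = -3, 3, -6, the continuity of g' gives the tridiagonal system
  1·M_0 + 4·M_1 + 1·M_2 = 6(Δ_1 - Δ_0) = 36
  1·M_1 + 4·M_2 + 1·M_3 = 6(Δ_2 - Δ_1) = -54
Natural end conditions: M_0 = M_3 = 0.
Solving: M_0 = 0, M_1 = 66/5, M_2 = -84/5, M_3 = 0.
On [0, 1], g'(t) = b_0 + 2c_0·t + 3d_0·t² with b_0 = Δ_0 - h_0(2M_0 + M_1)/6 = -26/5, c_0 = M_0/2 = 0, d_0 = (M_1 - M_0)/(6h_0) = 11/5. So g'(0) = -26/5.

-5.2000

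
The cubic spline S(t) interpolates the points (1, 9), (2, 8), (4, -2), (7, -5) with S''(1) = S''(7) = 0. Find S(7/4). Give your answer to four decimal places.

8.5313

With m_i denoting the second derivative at x_i, h_i = 1, 2, 3, and Δ_i = (y_(i+1) − y_i)/h_i = -1, -5, -1:
  1·m_0 + 6·m_1 + 2·m_2 = 6(Δ_1 - Δ_0) = -24
  2·m_1 + 10·m_2 + 3·m_3 = 6(Δ_2 - Δ_1) = 24
Natural end conditions: m_0 = m_3 = 0.
Hence m_0 = 0, m_1 = -36/7, m_2 = 24/7, m_3 = 0.
On [1, 2], S(t) = 9 - 1/7·(t - 1) + 0·(t - 1)² - 6/7·(t - 1)³.
With (t - 1) = 3/4: S(7/4) = 273/32.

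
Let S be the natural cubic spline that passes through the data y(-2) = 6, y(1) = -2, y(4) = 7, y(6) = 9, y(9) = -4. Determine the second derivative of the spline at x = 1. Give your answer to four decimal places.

With σ_i denoting the second derivative at x_i, h_i = 3, 3, 2, 3, and Δ_i = (y_(i+1) − y_i)/h_i = -8/3, 3, 1, -13/3:
  3·σ_0 + 12·σ_1 + 3·σ_2 = 6(Δ_1 - Δ_0) = 34
  3·σ_1 + 10·σ_2 + 2·σ_3 = 6(Δ_2 - Δ_1) = -12
  2·σ_2 + 10·σ_3 + 3·σ_4 = 6(Δ_3 - Δ_2) = -32
Natural end conditions: σ_0 = σ_4 = 0.
Solving: σ_0 = 0, σ_1 = 572/177, σ_2 = -94/59, σ_3 = -170/59, σ_4 = 0.

3.2316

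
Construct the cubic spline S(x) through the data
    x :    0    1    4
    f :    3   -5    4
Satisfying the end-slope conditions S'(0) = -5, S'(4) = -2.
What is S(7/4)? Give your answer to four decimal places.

-5.7383

With M_i denoting the second derivative at x_i, h_i = 1, 3, and Δ_i = (y_(i+1) − y_i)/h_i = -8, 3:
  1·M_0 + 8·M_1 + 3·M_2 = 6(Δ_1 - Δ_0) = 66
Clamped end conditions give two more equations: 2h_0·M_0 + h_0·M_1 = 6(Δ_0 - S'(0)) = -18 and h_1·M_1 + 2h_1·M_2 = 6(S'(4) - Δ_1) = -30.
Solving the tridiagonal system: M_0 = -33/2, M_1 = 15, M_2 = -25/2.
On [1, 4], S(x) = -5 - 23/4·(x - 1) + 15/2·(x - 1)² - 55/36·(x - 1)³.
With (x - 1) = 3/4: S(7/4) = -1469/256.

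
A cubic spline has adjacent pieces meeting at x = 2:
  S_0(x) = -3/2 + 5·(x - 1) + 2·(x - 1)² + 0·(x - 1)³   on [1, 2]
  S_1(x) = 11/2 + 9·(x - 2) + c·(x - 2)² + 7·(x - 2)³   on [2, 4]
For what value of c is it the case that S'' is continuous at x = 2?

S_0''(x) = 4 + 0·(x - 1), so S_0''(2) = 4. On the right, S_1''(2) = 2c, so c = 2.

2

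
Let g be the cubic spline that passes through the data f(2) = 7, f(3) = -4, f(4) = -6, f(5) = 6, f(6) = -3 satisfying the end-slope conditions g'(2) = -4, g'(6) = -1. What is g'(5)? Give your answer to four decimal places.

-0.0893

With σ_i denoting the second derivative at x_i, h_i = 1, 1, 1, 1, and Δ_i = (y_(i+1) − y_i)/h_i = -11, -2, 12, -9:
  1·σ_0 + 4·σ_1 + 1·σ_2 = 6(Δ_1 - Δ_0) = 54
  1·σ_1 + 4·σ_2 + 1·σ_3 = 6(Δ_2 - Δ_1) = 84
  1·σ_2 + 4·σ_3 + 1·σ_4 = 6(Δ_3 - Δ_2) = -126
Clamped end conditions give two more equations: 2h_0·σ_0 + h_0·σ_1 = 6(Δ_0 - g'(2)) = -42 and h_3·σ_3 + 2h_3·σ_4 = 6(g'(6) - Δ_3) = 48.
Hence σ_0 = -765/28, σ_1 = 177/14, σ_2 = 123/4, σ_3 = -723/14, σ_4 = 1395/28.
On [5, 6], g'(x) = b_3 + 2c_3·(x - 5) + 3d_3·(x - 5)² with b_3 = Δ_3 - h_3(2σ_3 + σ_4)/6 = -5/56, c_3 = σ_3/2 = -723/28, d_3 = (σ_4 - σ_3)/(6h_3) = 947/56. So g'(5) = -5/56.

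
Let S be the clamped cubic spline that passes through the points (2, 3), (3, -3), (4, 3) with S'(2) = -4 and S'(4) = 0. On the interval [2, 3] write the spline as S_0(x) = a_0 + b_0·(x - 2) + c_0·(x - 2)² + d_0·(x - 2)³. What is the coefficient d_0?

9

Put M_i = S'' at the i-th knot. Here h = (1, 1) and Δ = (-6, 6), so the interior equations h_(i-1)·M_(i-1) + 2(h_(i-1)+h_i)·M_i + h_i·M_(i+1) = 6(Δ_i − Δ_(i-1)) read
  1·M_0 + 4·M_1 + 1·M_2 = 6(Δ_1 - Δ_0) = 72
Clamped end conditions give two more equations: 2h_0·M_0 + h_0·M_1 = 6(Δ_0 - S'(2)) = -12 and h_1·M_1 + 2h_1·M_2 = 6(S'(4) - Δ_1) = -36.
Solving the tridiagonal system: M_0 = -22, M_1 = 32, M_2 = -34.
On [2, 3], with S_0(x) = a_0 + b_0·(x - 2) + c_0·(x - 2)² + d_0·(x - 2)³: c_0 = M_0/2 = -11, d_0 = (M_1 - M_0)/(6h_0) = 9, b_0 = Δ_0 - h_0(2M_0 + M_1)/6 = -4.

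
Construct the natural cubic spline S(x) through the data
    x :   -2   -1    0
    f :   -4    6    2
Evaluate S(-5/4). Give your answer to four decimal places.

4.6484

Let σ_i = S''(x_i). Step sizes h_i = 1, 1; slopes of the chords Δ_i = (y_(i+1) - y_i)/h_i = 10, -4.
  1·σ_0 + 4·σ_1 + 1·σ_2 = 6(Δ_1 - Δ_0) = -84
Natural end conditions: σ_0 = σ_2 = 0.
Solving: σ_0 = 0, σ_1 = -21, σ_2 = 0.
On [-2, -1], S(x) = -4 + 27/2·(x + 2) + 0·(x + 2)² - 7/2·(x + 2)³.
With (x + 2) = 3/4: S(-5/4) = 595/128.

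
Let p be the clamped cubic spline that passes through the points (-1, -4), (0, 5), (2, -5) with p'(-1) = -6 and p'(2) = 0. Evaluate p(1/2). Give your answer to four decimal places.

Let M_i = p''(x_i). Step sizes h_i = 1, 2; slopes of the chords Δ_i = (y_(i+1) - y_i)/h_i = 9, -5.
  1·M_0 + 6·M_1 + 2·M_2 = 6(Δ_1 - Δ_0) = -84
Clamped end conditions give two more equations: 2h_0·M_0 + h_0·M_1 = 6(Δ_0 - p'(-1)) = 90 and h_1·M_1 + 2h_1·M_2 = 6(p'(2) - Δ_1) = 30.
Forward elimination and back-substitution give M_0 = 61, M_1 = -32, M_2 = 47/2.
On [0, 2], p(t) = 5 + 17/2·t - 16·t² + 37/8·t³.
With t = 1/2: p(1/2) = 373/64.

5.8281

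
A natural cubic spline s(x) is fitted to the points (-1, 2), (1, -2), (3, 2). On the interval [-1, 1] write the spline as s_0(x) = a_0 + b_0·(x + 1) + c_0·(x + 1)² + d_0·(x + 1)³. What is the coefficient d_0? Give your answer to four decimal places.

0.2500

With M_i denoting the second derivative at x_i, h_i = 2, 2, and Δ_i = (y_(i+1) − y_i)/h_i = -2, 2:
  2·M_0 + 8·M_1 + 2·M_2 = 6(Δ_1 - Δ_0) = 24
Natural end conditions: M_0 = M_2 = 0.
Solving: M_0 = 0, M_1 = 3, M_2 = 0.
On [-1, 1], with s_0(x) = a_0 + b_0·(x + 1) + c_0·(x + 1)² + d_0·(x + 1)³: c_0 = M_0/2 = 0, d_0 = (M_1 - M_0)/(6h_0) = 1/4, b_0 = Δ_0 - h_0(2M_0 + M_1)/6 = -3.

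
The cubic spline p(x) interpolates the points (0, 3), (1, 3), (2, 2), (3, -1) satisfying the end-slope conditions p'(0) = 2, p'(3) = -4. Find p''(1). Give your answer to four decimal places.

Put m_i = p'' at the i-th knot. Here h = (1, 1, 1) and Δ = (0, -1, -3), so the interior equations h_(i-1)·m_(i-1) + 2(h_(i-1)+h_i)·m_i + h_i·m_(i+1) = 6(Δ_i − Δ_(i-1)) read
  1·m_0 + 4·m_1 + 1·m_2 = 6(Δ_1 - Δ_0) = -6
  1·m_1 + 4·m_2 + 1·m_3 = 6(Δ_2 - Δ_1) = -12
Clamped end conditions give two more equations: 2h_0·m_0 + h_0·m_1 = 6(Δ_0 - p'(0)) = -12 and h_2·m_2 + 2h_2·m_3 = 6(p'(3) - Δ_2) = -6.
Solving the tridiagonal system: m_0 = -32/5, m_1 = 4/5, m_2 = -14/5, m_3 = -8/5.

0.8000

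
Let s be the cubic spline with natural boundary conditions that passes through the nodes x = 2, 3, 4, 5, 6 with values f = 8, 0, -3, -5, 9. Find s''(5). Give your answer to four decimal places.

25.8214

With M_i denoting the second derivative at x_i, h_i = 1, 1, 1, 1, and Δ_i = (y_(i+1) − y_i)/h_i = -8, -3, -2, 14:
  1·M_0 + 4·M_1 + 1·M_2 = 6(Δ_1 - Δ_0) = 30
  1·M_1 + 4·M_2 + 1·M_3 = 6(Δ_2 - Δ_1) = 6
  1·M_2 + 4·M_3 + 1·M_4 = 6(Δ_3 - Δ_2) = 96
Natural end conditions: M_0 = M_4 = 0.
Hence M_0 = 0, M_1 = 261/28, M_2 = -51/7, M_3 = 723/28, M_4 = 0.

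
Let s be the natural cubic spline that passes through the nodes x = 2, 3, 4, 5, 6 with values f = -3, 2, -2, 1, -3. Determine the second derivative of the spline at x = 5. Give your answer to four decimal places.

Put M_i = s'' at the i-th knot. Here h = (1, 1, 1, 1) and Δ = (5, -4, 3, -4), so the interior equations h_(i-1)·M_(i-1) + 2(h_(i-1)+h_i)·M_i + h_i·M_(i+1) = 6(Δ_i − Δ_(i-1)) read
  1·M_0 + 4·M_1 + 1·M_2 = 6(Δ_1 - Δ_0) = -54
  1·M_1 + 4·M_2 + 1·M_3 = 6(Δ_2 - Δ_1) = 42
  1·M_2 + 4·M_3 + 1·M_4 = 6(Δ_3 - Δ_2) = -42
Natural end conditions: M_0 = M_4 = 0.
Solving the tridiagonal system: M_0 = 0, M_1 = -255/14, M_2 = 132/7, M_3 = -213/14, M_4 = 0.

-15.2143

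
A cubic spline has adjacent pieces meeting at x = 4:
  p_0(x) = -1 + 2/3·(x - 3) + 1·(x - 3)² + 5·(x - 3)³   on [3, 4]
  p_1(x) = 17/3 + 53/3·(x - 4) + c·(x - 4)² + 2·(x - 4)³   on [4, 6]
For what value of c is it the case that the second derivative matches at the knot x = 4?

16

p_0''(x) = 2 + 30·(x - 3), so p_0''(4) = 32. On the right, p_1''(4) = 2c, so c = 16.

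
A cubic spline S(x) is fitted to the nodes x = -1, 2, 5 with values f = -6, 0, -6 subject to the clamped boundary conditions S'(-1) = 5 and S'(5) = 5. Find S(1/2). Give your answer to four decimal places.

-0.1875

With M_i denoting the second derivative at x_i, h_i = 3, 3, and Δ_i = (y_(i+1) − y_i)/h_i = 2, -2:
  3·M_0 + 12·M_1 + 3·M_2 = 6(Δ_1 - Δ_0) = -24
Clamped end conditions give two more equations: 2h_0·M_0 + h_0·M_1 = 6(Δ_0 - S'(-1)) = -18 and h_1·M_1 + 2h_1·M_2 = 6(S'(5) - Δ_1) = 42.
Solving the tridiagonal system: M_0 = -1, M_1 = -4, M_2 = 9.
On [-1, 2], S(x) = -6 + 5·(x + 1) - 1/2·(x + 1)² - 1/6·(x + 1)³.
With (x + 1) = 3/2: S(1/2) = -3/16.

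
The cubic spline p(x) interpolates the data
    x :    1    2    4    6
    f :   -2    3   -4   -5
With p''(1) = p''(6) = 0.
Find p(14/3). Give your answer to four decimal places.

Put σ_i = p'' at the i-th knot. Here h = (1, 2, 2) and Δ = (5, -7/2, -1/2), so the interior equations h_(i-1)·σ_(i-1) + 2(h_(i-1)+h_i)·σ_i + h_i·σ_(i+1) = 6(Δ_i − Δ_(i-1)) read
  1·σ_0 + 6·σ_1 + 2·σ_2 = 6(Δ_1 - Δ_0) = -51
  2·σ_1 + 8·σ_2 + 2·σ_3 = 6(Δ_2 - Δ_1) = 18
Natural end conditions: σ_0 = σ_3 = 0.
Hence σ_0 = 0, σ_1 = -111/11, σ_2 = 105/22, σ_3 = 0.
On [4, 6], p(x) = -4 - 81/22·(x - 4) + 105/44·(x - 4)² - 35/88·(x - 4)³.
With (x - 4) = 2/3: p(14/3) = -1637/297.

-5.5118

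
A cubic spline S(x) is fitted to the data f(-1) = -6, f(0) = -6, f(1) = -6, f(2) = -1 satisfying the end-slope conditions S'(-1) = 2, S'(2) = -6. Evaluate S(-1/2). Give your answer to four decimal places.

Put m_i = S'' at the i-th knot. Here h = (1, 1, 1) and Δ = (0, 0, 5), so the interior equations h_(i-1)·m_(i-1) + 2(h_(i-1)+h_i)·m_i + h_i·m_(i+1) = 6(Δ_i − Δ_(i-1)) read
  1·m_0 + 4·m_1 + 1·m_2 = 6(Δ_1 - Δ_0) = 0
  1·m_1 + 4·m_2 + 1·m_3 = 6(Δ_2 - Δ_1) = 30
Clamped end conditions give two more equations: 2h_0·m_0 + h_0·m_1 = 6(Δ_0 - S'(-1)) = -12 and h_2·m_2 + 2h_2·m_3 = 6(S'(2) - Δ_2) = -66.
Solving the tridiagonal system: m_0 = -62/15, m_1 = -56/15, m_2 = 286/15, m_3 = -638/15.
On [-1, 0], S(x) = -6 + 2·(x + 1) - 31/15·(x + 1)² + 1/15·(x + 1)³.
With (x + 1) = 1/2: S(-1/2) = -661/120.

-5.5083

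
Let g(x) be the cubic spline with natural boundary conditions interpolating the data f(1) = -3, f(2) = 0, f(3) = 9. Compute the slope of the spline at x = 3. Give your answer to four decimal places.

10.5000

Let m_i = g''(x_i). Step sizes h_i = 1, 1; slopes of the chords Δ_i = (y_(i+1) - y_i)/h_i = 3, 9.
  1·m_0 + 4·m_1 + 1·m_2 = 6(Δ_1 - Δ_0) = 36
Natural end conditions: m_0 = m_2 = 0.
Solving: m_0 = 0, m_1 = 9, m_2 = 0.
On [2, 3], g'(x) = b_1 + 2c_1·(x - 2) + 3d_1·(x - 2)² with b_1 = Δ_1 - h_1(2m_1 + m_2)/6 = 6, c_1 = m_1/2 = 9/2, d_1 = (m_2 - m_1)/(6h_1) = -3/2. So g'(3) = 21/2.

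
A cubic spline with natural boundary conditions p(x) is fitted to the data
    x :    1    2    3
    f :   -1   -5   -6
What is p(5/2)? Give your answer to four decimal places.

-5.7813

Let M_i = p''(x_i). Step sizes h_i = 1, 1; slopes of the chords Δ_i = (y_(i+1) - y_i)/h_i = -4, -1.
  1·M_0 + 4·M_1 + 1·M_2 = 6(Δ_1 - Δ_0) = 18
Natural end conditions: M_0 = M_2 = 0.
Solving the tridiagonal system: M_0 = 0, M_1 = 9/2, M_2 = 0.
On [2, 3], p(x) = -5 - 5/2·(x - 2) + 9/4·(x - 2)² - 3/4·(x - 2)³.
With (x - 2) = 1/2: p(5/2) = -185/32.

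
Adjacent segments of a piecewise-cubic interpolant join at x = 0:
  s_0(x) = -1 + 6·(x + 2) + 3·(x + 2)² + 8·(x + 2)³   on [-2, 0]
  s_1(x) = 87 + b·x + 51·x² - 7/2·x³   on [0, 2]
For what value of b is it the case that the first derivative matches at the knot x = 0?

114

s_0'(x) = 6 + 6·(x + 2) + 24·(x + 2)², so s_0'(0) = 114. On the right, s_1'(0) = b, so b = 114.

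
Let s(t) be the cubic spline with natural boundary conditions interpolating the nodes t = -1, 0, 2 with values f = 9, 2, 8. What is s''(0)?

Write M_i for s''(x_i). With h_i = 1, 2 and divided differences Δ_i = -7, 3, the continuity of s' gives the tridiagonal system
  1·M_0 + 6·M_1 + 2·M_2 = 6(Δ_1 - Δ_0) = 60
Natural end conditions: M_0 = M_2 = 0.
Solving: M_0 = 0, M_1 = 10, M_2 = 0.

10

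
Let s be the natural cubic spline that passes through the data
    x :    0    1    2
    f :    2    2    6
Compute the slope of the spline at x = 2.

5

With M_i denoting the second derivative at x_i, h_i = 1, 1, and Δ_i = (y_(i+1) − y_i)/h_i = 0, 4:
  1·M_0 + 4·M_1 + 1·M_2 = 6(Δ_1 - Δ_0) = 24
Natural end conditions: M_0 = M_2 = 0.
Solving: M_0 = 0, M_1 = 6, M_2 = 0.
On [1, 2], s'(x) = b_1 + 2c_1·(x - 1) + 3d_1·(x - 1)² with b_1 = Δ_1 - h_1(2M_1 + M_2)/6 = 2, c_1 = M_1/2 = 3, d_1 = (M_2 - M_1)/(6h_1) = -1. So s'(2) = 5.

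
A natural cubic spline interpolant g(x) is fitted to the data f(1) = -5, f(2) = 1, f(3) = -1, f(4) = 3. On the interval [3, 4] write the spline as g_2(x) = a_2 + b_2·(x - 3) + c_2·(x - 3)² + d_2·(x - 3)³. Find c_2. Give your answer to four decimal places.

Write σ_i for g''(x_i). With h_i = 1, 1, 1 and divided differences Δ_i = 6, -2, 4, the continuity of g' gives the tridiagonal system
  1·σ_0 + 4·σ_1 + 1·σ_2 = 6(Δ_1 - Δ_0) = -48
  1·σ_1 + 4·σ_2 + 1·σ_3 = 6(Δ_2 - Δ_1) = 36
Natural end conditions: σ_0 = σ_3 = 0.
Solving: σ_0 = 0, σ_1 = -76/5, σ_2 = 64/5, σ_3 = 0.
On [3, 4], with g_2(x) = a_2 + b_2·(x - 3) + c_2·(x - 3)² + d_2·(x - 3)³: c_2 = σ_2/2 = 32/5, d_2 = (σ_3 - σ_2)/(6h_2) = -32/15, b_2 = Δ_2 - h_2(2σ_2 + σ_3)/6 = -4/15.

6.4000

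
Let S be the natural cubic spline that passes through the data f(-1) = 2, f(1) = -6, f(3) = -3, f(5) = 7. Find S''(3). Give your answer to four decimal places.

With M_i denoting the second derivative at x_i, h_i = 2, 2, 2, and Δ_i = (y_(i+1) − y_i)/h_i = -4, 3/2, 5:
  2·M_0 + 8·M_1 + 2·M_2 = 6(Δ_1 - Δ_0) = 33
  2·M_1 + 8·M_2 + 2·M_3 = 6(Δ_2 - Δ_1) = 21
Natural end conditions: M_0 = M_3 = 0.
Solving the tridiagonal system: M_0 = 0, M_1 = 37/10, M_2 = 17/10, M_3 = 0.

1.7000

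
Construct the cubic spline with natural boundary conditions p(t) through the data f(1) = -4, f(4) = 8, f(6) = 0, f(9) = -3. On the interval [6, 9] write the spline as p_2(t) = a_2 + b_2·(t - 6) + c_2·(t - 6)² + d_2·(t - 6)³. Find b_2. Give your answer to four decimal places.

-3.8750

Let M_i = p''(x_i). Step sizes h_i = 3, 2, 3; slopes of the chords Δ_i = (y_(i+1) - y_i)/h_i = 4, -4, -1.
  3·M_0 + 10·M_1 + 2·M_2 = 6(Δ_1 - Δ_0) = -48
  2·M_1 + 10·M_2 + 3·M_3 = 6(Δ_2 - Δ_1) = 18
Natural end conditions: M_0 = M_3 = 0.
Forward elimination and back-substitution give M_0 = 0, M_1 = -43/8, M_2 = 23/8, M_3 = 0.
On [6, 9], with p_2(t) = a_2 + b_2·(t - 6) + c_2·(t - 6)² + d_2·(t - 6)³: c_2 = M_2/2 = 23/16, d_2 = (M_3 - M_2)/(6h_2) = -23/144, b_2 = Δ_2 - h_2(2M_2 + M_3)/6 = -31/8.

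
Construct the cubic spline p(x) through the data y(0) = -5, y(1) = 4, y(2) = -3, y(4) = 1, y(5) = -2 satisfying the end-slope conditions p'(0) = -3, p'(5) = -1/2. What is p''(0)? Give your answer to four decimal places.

Put m_i = p'' at the i-th knot. Here h = (1, 1, 2, 1) and Δ = (9, -7, 2, -3), so the interior equations h_(i-1)·m_(i-1) + 2(h_(i-1)+h_i)·m_i + h_i·m_(i+1) = 6(Δ_i − Δ_(i-1)) read
  1·m_0 + 4·m_1 + 1·m_2 = 6(Δ_1 - Δ_0) = -96
  1·m_1 + 6·m_2 + 2·m_3 = 6(Δ_2 - Δ_1) = 54
  2·m_2 + 6·m_3 + 1·m_4 = 6(Δ_3 - Δ_2) = -30
Clamped end conditions give two more equations: 2h_0·m_0 + h_0·m_1 = 6(Δ_0 - p'(0)) = 72 and h_3·m_3 + 2h_3·m_4 = 6(p'(5) - Δ_3) = 15.
Solving the tridiagonal system: m_0 = 463/8, m_1 = -175/4, m_2 = 169/8, m_3 = -29/2, m_4 = 59/4.

57.8750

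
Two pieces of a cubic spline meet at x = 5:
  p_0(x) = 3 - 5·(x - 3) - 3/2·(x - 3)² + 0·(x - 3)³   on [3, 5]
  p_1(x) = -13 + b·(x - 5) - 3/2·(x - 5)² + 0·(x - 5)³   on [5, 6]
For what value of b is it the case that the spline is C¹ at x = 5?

p_0'(x) = -5 - 3·(x - 3) + 0·(x - 3)², so p_0'(5) = -11. On the right, p_1'(5) = b, so b = -11.

-11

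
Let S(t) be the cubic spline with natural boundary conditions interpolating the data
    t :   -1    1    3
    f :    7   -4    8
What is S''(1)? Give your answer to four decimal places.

8.6250

Let M_i = S''(x_i). Step sizes h_i = 2, 2; slopes of the chords Δ_i = (y_(i+1) - y_i)/h_i = -11/2, 6.
  2·M_0 + 8·M_1 + 2·M_2 = 6(Δ_1 - Δ_0) = 69
Natural end conditions: M_0 = M_2 = 0.
Solving the tridiagonal system: M_0 = 0, M_1 = 69/8, M_2 = 0.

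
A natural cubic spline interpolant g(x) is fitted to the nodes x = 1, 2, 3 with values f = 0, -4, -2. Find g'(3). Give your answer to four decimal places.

With m_i denoting the second derivative at x_i, h_i = 1, 1, and Δ_i = (y_(i+1) − y_i)/h_i = -4, 2:
  1·m_0 + 4·m_1 + 1·m_2 = 6(Δ_1 - Δ_0) = 36
Natural end conditions: m_0 = m_2 = 0.
Solving: m_0 = 0, m_1 = 9, m_2 = 0.
On [2, 3], g'(x) = b_1 + 2c_1·(x - 2) + 3d_1·(x - 2)² with b_1 = Δ_1 - h_1(2m_1 + m_2)/6 = -1, c_1 = m_1/2 = 9/2, d_1 = (m_2 - m_1)/(6h_1) = -3/2. So g'(3) = 7/2.

3.5000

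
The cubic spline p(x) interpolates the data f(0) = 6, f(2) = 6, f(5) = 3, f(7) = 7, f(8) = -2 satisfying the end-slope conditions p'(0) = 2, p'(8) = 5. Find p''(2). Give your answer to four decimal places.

-2.3077

Let M_i = p''(x_i). Step sizes h_i = 2, 3, 2, 1; slopes of the chords Δ_i = (y_(i+1) - y_i)/h_i = 0, -1, 2, -9.
  2·M_0 + 10·M_1 + 3·M_2 = 6(Δ_1 - Δ_0) = -6
  3·M_1 + 10·M_2 + 2·M_3 = 6(Δ_2 - Δ_1) = 18
  2·M_2 + 6·M_3 + 1·M_4 = 6(Δ_3 - Δ_2) = -66
Clamped end conditions give two more equations: 2h_0·M_0 + h_0·M_1 = 6(Δ_0 - p'(0)) = -12 and h_3·M_3 + 2h_3·M_4 = 6(p'(8) - Δ_3) = 84.
Forward elimination and back-substitution give M_0 = -24/13, M_1 = -30/13, M_2 = 90/13, M_3 = -288/13, M_4 = 690/13.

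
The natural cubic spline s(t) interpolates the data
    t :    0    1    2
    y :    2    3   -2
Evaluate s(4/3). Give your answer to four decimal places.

1.8889

With m_i denoting the second derivative at x_i, h_i = 1, 1, and Δ_i = (y_(i+1) − y_i)/h_i = 1, -5:
  1·m_0 + 4·m_1 + 1·m_2 = 6(Δ_1 - Δ_0) = -36
Natural end conditions: m_0 = m_2 = 0.
Forward elimination and back-substitution give m_0 = 0, m_1 = -9, m_2 = 0.
On [1, 2], s(t) = 3 - 2·(t - 1) - 9/2·(t - 1)² + 3/2·(t - 1)³.
With (t - 1) = 1/3: s(4/3) = 17/9.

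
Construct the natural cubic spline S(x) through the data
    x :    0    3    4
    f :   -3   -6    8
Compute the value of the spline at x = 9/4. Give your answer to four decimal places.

-10.7871

With m_i denoting the second derivative at x_i, h_i = 3, 1, and Δ_i = (y_(i+1) − y_i)/h_i = -1, 14:
  3·m_0 + 8·m_1 + 1·m_2 = 6(Δ_1 - Δ_0) = 90
Natural end conditions: m_0 = m_2 = 0.
Solving: m_0 = 0, m_1 = 45/4, m_2 = 0.
On [0, 3], S(x) = -3 - 53/8·x + 0·x² + 5/8·x³.
With x = 9/4: S(9/4) = -5523/512.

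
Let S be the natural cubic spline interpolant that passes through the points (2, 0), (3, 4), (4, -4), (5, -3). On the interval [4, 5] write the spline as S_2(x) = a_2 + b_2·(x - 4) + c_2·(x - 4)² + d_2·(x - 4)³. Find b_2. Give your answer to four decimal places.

-5.4000

Write m_i for S''(x_i). With h_i = 1, 1, 1 and divided differences Δ_i = 4, -8, 1, the continuity of S' gives the tridiagonal system
  1·m_0 + 4·m_1 + 1·m_2 = 6(Δ_1 - Δ_0) = -72
  1·m_1 + 4·m_2 + 1·m_3 = 6(Δ_2 - Δ_1) = 54
Natural end conditions: m_0 = m_3 = 0.
Solving: m_0 = 0, m_1 = -114/5, m_2 = 96/5, m_3 = 0.
On [4, 5], with S_2(x) = a_2 + b_2·(x - 4) + c_2·(x - 4)² + d_2·(x - 4)³: c_2 = m_2/2 = 48/5, d_2 = (m_3 - m_2)/(6h_2) = -16/5, b_2 = Δ_2 - h_2(2m_2 + m_3)/6 = -27/5.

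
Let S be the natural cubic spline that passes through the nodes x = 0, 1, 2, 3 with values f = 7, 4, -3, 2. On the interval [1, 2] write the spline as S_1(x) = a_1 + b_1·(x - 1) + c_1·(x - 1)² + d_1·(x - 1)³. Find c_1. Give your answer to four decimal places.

Write M_i for S''(x_i). With h_i = 1, 1, 1 and divided differences Δ_i = -3, -7, 5, the continuity of S' gives the tridiagonal system
  1·M_0 + 4·M_1 + 1·M_2 = 6(Δ_1 - Δ_0) = -24
  1·M_1 + 4·M_2 + 1·M_3 = 6(Δ_2 - Δ_1) = 72
Natural end conditions: M_0 = M_3 = 0.
Solving the tridiagonal system: M_0 = 0, M_1 = -56/5, M_2 = 104/5, M_3 = 0.
On [1, 2], with S_1(x) = a_1 + b_1·(x - 1) + c_1·(x - 1)² + d_1·(x - 1)³: c_1 = M_1/2 = -28/5, d_1 = (M_2 - M_1)/(6h_1) = 16/3, b_1 = Δ_1 - h_1(2M_1 + M_2)/6 = -101/15.

-5.6000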